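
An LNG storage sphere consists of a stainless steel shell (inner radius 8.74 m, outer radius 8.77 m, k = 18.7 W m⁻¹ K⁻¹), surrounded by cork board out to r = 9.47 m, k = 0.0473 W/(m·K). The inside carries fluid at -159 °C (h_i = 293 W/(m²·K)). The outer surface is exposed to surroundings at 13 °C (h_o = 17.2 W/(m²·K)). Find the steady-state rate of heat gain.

Series thermal resistances, inner to outer:
  R_conv,in = 1/(4πr²h) = 1/(4π·8.74²·293) = 3.555×10^-6 K/W
  R_stainless steel = (1/8.74 − 1/8.77)/(4πk) = 3.914×10^-4/(4π·18.7) = 1.666×10^-6 K/W
  R_cork board = (1/8.77 − 1/9.47)/(4πk) = 0.008428/(4π·0.0473) = 0.01418 K/W
  R_conv,out = 1/(4πr²h) = 1/(4π·9.47²·17.2) = 5.159×10^-5 K/W
ΣR = 3.555×10^-6 + 1.666×10^-6 + 0.01418 + 5.159×10^-5 = 0.01424 K/W
Q = ΔT/ΣR = (-159 °C − 13 °C)/0.01424 = -12100 W
(Negative Q ⇒ heat flows inward; heat gain = 12100 W.)

Q = 12100 W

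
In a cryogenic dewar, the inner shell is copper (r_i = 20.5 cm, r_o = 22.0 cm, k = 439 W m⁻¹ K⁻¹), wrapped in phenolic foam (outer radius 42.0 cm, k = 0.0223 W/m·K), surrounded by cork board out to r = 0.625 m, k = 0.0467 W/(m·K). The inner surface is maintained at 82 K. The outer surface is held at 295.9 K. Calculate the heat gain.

Q = 23.6 W

Series thermal resistances, inner to outer:
  R_copper = (1/0.205 − 1/0.220)/(4πk) = 0.3326/(4π·439) = 6.029×10^-5 K/W
  R_phenolic foam = (1/0.220 − 1/0.420)/(4πk) = 2.165/(4π·0.0223) = 7.724 K/W
  R_cork board = (1/0.420 − 1/0.625)/(4πk) = 0.7810/(4π·0.0467) = 1.331 K/W
ΣR = 6.029×10^-5 + 7.724 + 1.331 = 9.055 K/W
Q = ΔT/ΣR = (82 K − 295.9 K)/9.055 = -23.6 W
(Negative Q ⇒ heat flows inward; heat gain = 23.6 W.)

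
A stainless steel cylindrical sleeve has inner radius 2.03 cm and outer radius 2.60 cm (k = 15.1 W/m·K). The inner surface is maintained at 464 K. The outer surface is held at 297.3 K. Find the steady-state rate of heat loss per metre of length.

Q' = 63.9 kW/m

Q' = 2πk·ΔT/ln(r₂/r₁) = 2π × 15.1 × 166.7 / ln(0.0260/0.0203) = 63900 W/m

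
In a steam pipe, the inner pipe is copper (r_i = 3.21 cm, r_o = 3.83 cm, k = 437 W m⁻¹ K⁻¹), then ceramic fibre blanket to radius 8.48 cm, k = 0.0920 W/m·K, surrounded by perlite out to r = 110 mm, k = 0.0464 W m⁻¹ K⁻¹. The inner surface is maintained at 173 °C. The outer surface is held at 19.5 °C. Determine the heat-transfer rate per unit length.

Q' = 67.7 W/m

Series thermal resistances, inner to outer:
  R'_copper = ln(0.0383/0.0321)/(2πk) = 0.1766/(2π·437) = 6.432×10^-5 m·K/W
  R'_ceramic fibre blanket = ln(0.0848/0.0383)/(2πk) = 0.7948/(2π·0.0920) = 1.375 m·K/W
  R'_perlite = ln(0.110/0.0848)/(2πk) = 0.2602/(2π·0.0464) = 0.8925 m·K/W
ΣR = 6.432×10^-5 + 1.375 + 0.8925 = 2.268 m·K/W
Q' = ΔT/ΣR = (173 °C − 19.5 °C)/2.268 = 67.7 W/m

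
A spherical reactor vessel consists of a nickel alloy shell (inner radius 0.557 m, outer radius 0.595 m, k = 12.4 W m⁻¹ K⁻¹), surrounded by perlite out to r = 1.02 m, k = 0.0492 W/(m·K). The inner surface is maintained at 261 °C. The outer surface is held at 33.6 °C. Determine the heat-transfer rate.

Q = 201 W

Treat each layer as a resistance in series:
  R_nickel alloy = (1/0.557 − 1/0.595)/(4πk) = 0.1147/(4π·12.4) = 7.358×10^-4 K/W
  R_perlite = (1/0.595 − 1/1.02)/(4πk) = 0.7003/(4π·0.0492) = 1.133 K/W
ΣR = 7.358×10^-4 + 1.133 = 1.134 K/W
Q = ΔT/ΣR = (261 °C − 33.6 °C)/1.134 = 201 W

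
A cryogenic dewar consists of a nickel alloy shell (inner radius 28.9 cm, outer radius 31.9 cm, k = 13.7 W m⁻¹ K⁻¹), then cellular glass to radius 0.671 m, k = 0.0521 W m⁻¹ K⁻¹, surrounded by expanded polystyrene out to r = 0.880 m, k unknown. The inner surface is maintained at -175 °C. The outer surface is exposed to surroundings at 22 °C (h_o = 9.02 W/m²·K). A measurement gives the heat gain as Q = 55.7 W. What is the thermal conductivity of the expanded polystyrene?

ΣR = ΔT/Q = |-175 − 22|/55.7 = 3.537 K/W
Known resistances:
  R_nickel alloy = (1/0.289 − 1/0.319)/(4πk) = 0.3254/(4π·13.7) = 0.001890 K/W
  R_cellular glass = (1/0.319 − 1/0.671)/(4πk) = 1.644/(4π·0.0521) = 2.512 K/W
  R_conv,out = 1/(4πr²h) = 1/(4π·0.880²·9.02) = 0.01139 K/W
R_expanded polystyrene = ΣR − ΣR_known = 3.537 − 2.525 = 1.012 K/W
(1/r₁−1/r₂)/(4πk) = 1.012 ⇒ k = 0.3539/(4π·1.012) = 0.0278 W/m·K

k = 0.0278 W/m·K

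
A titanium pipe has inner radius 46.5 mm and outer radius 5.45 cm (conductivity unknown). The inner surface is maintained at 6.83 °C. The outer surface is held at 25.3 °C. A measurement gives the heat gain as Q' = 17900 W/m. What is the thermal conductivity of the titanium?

k = 24.5 W/m·K

ΣR = ΔT/Q' = |6.83 − 25.3|/17900 = 0.001032 m·K/W
ln(r₂/r₁)/(2πk) = 0.001032 ⇒ k = 0.1587/(2π·0.001032) = 24.5 W/m·K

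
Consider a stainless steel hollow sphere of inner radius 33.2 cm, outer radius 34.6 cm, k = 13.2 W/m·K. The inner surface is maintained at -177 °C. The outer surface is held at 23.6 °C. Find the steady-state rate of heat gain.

Q = 4πk·ΔT/(1/r₁ − 1/r₂) = 4π × 13.2 × 200.6 / (1/0.332 − 1/0.346) = 2.73×10^5 W

Q = 2.73×10^5 W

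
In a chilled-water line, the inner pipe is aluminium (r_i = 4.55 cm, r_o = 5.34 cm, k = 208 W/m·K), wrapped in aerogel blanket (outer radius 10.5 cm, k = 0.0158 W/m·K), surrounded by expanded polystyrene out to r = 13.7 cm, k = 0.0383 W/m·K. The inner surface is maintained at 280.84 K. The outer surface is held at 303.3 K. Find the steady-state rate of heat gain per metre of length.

Q' = 2.84 W/m

Resistance network (inner→outer):
  R'_aluminium = ln(0.0534/0.0455)/(2πk) = 0.1601/(2π·208) = 1.225×10^-4 m·K/W
  R'_aerogel blanket = ln(0.105/0.0534)/(2πk) = 0.6761/(2π·0.0158) = 6.811 m·K/W
  R'_expanded polystyrene = ln(0.137/0.105)/(2πk) = 0.2660/(2π·0.0383) = 1.105 m·K/W
ΣR = 1.225×10^-4 + 6.811 + 1.105 = 7.916 m·K/W
Q' = ΔT/ΣR = (280.84 K − 303.3 K)/7.916 = -2.84 W/m
(Negative Q' ⇒ heat flows inward; heat gain = 2.84 W/m.)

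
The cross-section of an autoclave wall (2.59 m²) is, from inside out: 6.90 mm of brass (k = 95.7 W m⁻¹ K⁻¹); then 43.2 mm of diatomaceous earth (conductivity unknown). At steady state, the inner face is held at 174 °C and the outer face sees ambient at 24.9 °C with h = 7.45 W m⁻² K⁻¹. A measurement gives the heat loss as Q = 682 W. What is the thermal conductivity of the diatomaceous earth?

k = 0.100 W/m·K

ΣR = ΔT/Q = |174 − 24.9|/682 = 0.2186 K/W
Known resistances:
  R_brass = L/(kA) = 0.00690/(95.7·2.59) = 2.784×10^-5 K/W
  R_conv,out = 1/(hA) = 1/(7.45·2.59) = 0.05183 K/W
R_diatomaceous earth = ΣR − ΣR_known = 0.2186 − 0.05186 = 0.1667 K/W
L/(kA) = 0.1667 ⇒ k = 0.0432/(0.1667·2.59) = 0.100 W/m·K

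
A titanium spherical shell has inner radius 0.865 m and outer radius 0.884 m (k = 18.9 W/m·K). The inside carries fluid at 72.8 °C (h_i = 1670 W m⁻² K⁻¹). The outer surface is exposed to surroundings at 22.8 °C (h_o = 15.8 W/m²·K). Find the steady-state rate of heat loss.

Q = 7.56 kW

Resistance network (inner→outer):
  R_conv,in = 1/(4πr²h) = 1/(4π·0.865²·1670) = 6.369×10^-5 K/W
  R_titanium = (1/0.865 − 1/0.884)/(4πk) = 0.02485/(4π·18.9) = 1.046×10^-4 K/W
  R_conv,out = 1/(4πr²h) = 1/(4π·0.884²·15.8) = 0.006445 K/W
ΣR = 6.369×10^-5 + 1.046×10^-4 + 0.006445 = 0.006613 K/W
Q = ΔT/ΣR = (72.8 °C − 22.8 °C)/0.006613 = 7560 W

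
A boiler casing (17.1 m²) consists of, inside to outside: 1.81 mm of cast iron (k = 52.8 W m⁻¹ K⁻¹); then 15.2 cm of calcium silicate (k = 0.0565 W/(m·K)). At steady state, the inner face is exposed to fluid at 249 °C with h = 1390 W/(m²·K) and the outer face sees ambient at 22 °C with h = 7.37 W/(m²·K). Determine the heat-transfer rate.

Series thermal resistances, inner to outer:
  R_conv,in = 1/(hA) = 1/(1390·17.1) = 4.207×10^-5 K/W
  R_cast iron = L/(kA) = 0.00181/(52.8·17.1) = 2.005×10^-6 K/W
  R_calcium silicate = L/(kA) = 0.152/(0.0565·17.1) = 0.1573 K/W
  R_conv,out = 1/(hA) = 1/(7.37·17.1) = 0.007935 K/W
ΣR = 4.207×10^-5 + 2.005×10^-6 + 0.1573 + 0.007935 = 0.1653 K/W
Q = ΔT/ΣR = (249 °C − 22 °C)/0.1653 = 1370 W

Q = 1370 W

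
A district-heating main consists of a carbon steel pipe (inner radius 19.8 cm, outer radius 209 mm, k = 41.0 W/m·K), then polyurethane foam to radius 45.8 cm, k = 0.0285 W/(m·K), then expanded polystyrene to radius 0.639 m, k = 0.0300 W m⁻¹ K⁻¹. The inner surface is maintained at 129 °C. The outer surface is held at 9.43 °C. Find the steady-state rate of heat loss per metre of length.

Q' = 19.4 W/m

Series thermal resistances, inner to outer:
  R'_carbon steel = ln(0.209/0.198)/(2πk) = 0.05407/(2π·41.0) = 2.099×10^-4 m·K/W
  R'_polyurethane foam = ln(0.458/0.209)/(2πk) = 0.7845/(2π·0.0285) = 4.381 m·K/W
  R'_expanded polystyrene = ln(0.639/0.458)/(2πk) = 0.3330/(2π·0.0300) = 1.767 m·K/W
ΣR = 2.099×10^-4 + 4.381 + 1.767 = 6.148 m·K/W
Q' = ΔT/ΣR = (129 °C − 9.43 °C)/6.148 = 19.4 W/m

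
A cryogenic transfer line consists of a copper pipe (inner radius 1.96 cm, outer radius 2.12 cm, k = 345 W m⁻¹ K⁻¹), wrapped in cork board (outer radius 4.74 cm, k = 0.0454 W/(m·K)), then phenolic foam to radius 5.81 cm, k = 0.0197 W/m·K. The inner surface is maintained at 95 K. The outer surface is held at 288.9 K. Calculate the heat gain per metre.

Q' = 43.4 W/m

Series thermal resistances, inner to outer:
  R'_copper = ln(0.0212/0.0196)/(2πk) = 0.07847/(2π·345) = 3.620×10^-5 m·K/W
  R'_cork board = ln(0.0474/0.0212)/(2πk) = 0.8046/(2π·0.0454) = 2.821 m·K/W
  R'_phenolic foam = ln(0.0581/0.0474)/(2πk) = 0.2035/(2π·0.0197) = 1.644 m·K/W
ΣR = 3.620×10^-5 + 2.821 + 1.644 = 4.465 m·K/W
Q' = ΔT/ΣR = (95 K − 288.9 K)/4.465 = -43.4 W/m
(Negative Q' ⇒ heat flows inward; heat gain = 43.4 W/m.)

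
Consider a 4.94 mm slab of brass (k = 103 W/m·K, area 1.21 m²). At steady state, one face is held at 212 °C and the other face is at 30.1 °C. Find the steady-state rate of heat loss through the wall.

Q = kA·ΔT/L = 103 × 1.21 × |212 °C − 30.1 °C| / 0.00494 = 4.59×10^6 W

Q = 4.59×10^6 W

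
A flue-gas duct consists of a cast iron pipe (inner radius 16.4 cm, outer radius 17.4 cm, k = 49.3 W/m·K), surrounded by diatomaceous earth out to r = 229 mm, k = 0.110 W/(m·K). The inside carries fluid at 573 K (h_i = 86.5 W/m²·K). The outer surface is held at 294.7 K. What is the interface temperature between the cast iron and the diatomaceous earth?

Treat each layer as a resistance in series:
  R'_conv,in = 1/(2πr h) = 1/(2π·0.164·86.5) = 0.01122 m·K/W
  R'_cast iron = ln(0.174/0.164)/(2πk) = 0.05919/(2π·49.3) = 1.911×10^-4 m·K/W
  R'_diatomaceous earth = ln(0.229/0.174)/(2πk) = 0.2747/(2π·0.110) = 0.3974 m·K/W
ΣR = 0.01122 + 1.911×10^-4 + 0.3974 = 0.4088 m·K/W
Q' = ΔT/ΣR = (573 K − 294.7 K)/0.4088 = 680.8 W/m
From the inner boundary to the cast iron/diatomaceous earth interface, ΣR_partial = 0.01141 m·K/W.
T_interface = T_in − Q'·ΣR_partial = 573 K − (680.8)(0.01141) = 565 K

T = 565 K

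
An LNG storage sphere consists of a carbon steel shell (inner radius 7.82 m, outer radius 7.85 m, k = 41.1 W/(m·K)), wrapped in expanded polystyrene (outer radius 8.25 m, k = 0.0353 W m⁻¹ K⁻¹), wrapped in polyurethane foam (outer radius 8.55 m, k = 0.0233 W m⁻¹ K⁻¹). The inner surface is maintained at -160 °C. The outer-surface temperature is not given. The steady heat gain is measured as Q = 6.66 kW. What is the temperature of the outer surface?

Sum the resistances:
  R_carbon steel = (1/7.82 − 1/7.85)/(4πk) = 4.887×10^-4/(4π·41.1) = 9.462×10^-7 K/W
  R_expanded polystyrene = (1/7.85 − 1/8.25)/(4πk) = 0.006176/(4π·0.0353) = 0.01392 K/W
  R_polyurethane foam = (1/8.25 − 1/8.55)/(4πk) = 0.004253/(4π·0.0233) = 0.01453 K/W
ΣR = 0.02845 K/W
ΔT = Q·ΣR = 6660 × 0.02845 = 189.5 K
Heat flows inward, so T_out = T_in + ΔT = -160 + 189.5 = 29.5 °C

T_out = 29.5 °C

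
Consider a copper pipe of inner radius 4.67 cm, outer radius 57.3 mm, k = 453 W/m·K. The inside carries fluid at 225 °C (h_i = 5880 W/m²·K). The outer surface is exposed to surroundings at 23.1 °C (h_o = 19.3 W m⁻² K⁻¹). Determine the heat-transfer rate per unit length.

Q' = 1400 W/m

Series thermal resistances, inner to outer:
  R'_conv,in = 1/(2πr h) = 1/(2π·0.0467·5880) = 5.796×10^-4 m·K/W
  R'_copper = ln(0.0573/0.0467)/(2πk) = 0.2046/(2π·453) = 7.187×10^-5 m·K/W
  R'_conv,out = 1/(2πr h) = 1/(2π·0.0573·19.3) = 0.1439 m·K/W
ΣR = 5.796×10^-4 + 7.187×10^-5 + 0.1439 = 0.1446 m·K/W
Q' = ΔT/ΣR = (225 °C − 23.1 °C)/0.1446 = 1400 W/m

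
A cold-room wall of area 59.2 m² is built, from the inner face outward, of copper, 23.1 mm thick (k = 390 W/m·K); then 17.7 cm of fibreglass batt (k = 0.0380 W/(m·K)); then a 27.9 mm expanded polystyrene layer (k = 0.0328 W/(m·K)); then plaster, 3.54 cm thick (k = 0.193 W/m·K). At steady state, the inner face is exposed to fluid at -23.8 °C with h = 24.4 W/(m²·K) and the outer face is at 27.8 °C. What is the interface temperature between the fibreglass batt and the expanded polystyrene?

Treat each layer as a resistance in series:
  R_conv,in = 1/(hA) = 1/(24.4·59.2) = 6.923×10^-4 K/W
  R_copper = L/(kA) = 0.0231/(390·59.2) = 1.001×10^-6 K/W
  R_fibreglass batt = L/(kA) = 0.177/(0.0380·59.2) = 0.07868 K/W
  R_expanded polystyrene = L/(kA) = 0.0279/(0.0328·59.2) = 0.01437 K/W
  R_plaster = L/(kA) = 0.0354/(0.193·59.2) = 0.003098 K/W
ΣR = 6.923×10^-4 + 1.001×10^-6 + 0.07868 + 0.01437 + 0.003098 = 0.09684 K/W
Q = ΔT/ΣR = (-23.8 °C − 27.8 °C)/0.09684 = -532.8 W
From the inner boundary to the fibreglass batt/expanded polystyrene interface, ΣR_partial = 0.07937 K/W.
T_interface = T_in − Q·ΣR_partial = -23.8 °C − (-532.8)(0.07937) = 18.5 °C

T = 18.5 °C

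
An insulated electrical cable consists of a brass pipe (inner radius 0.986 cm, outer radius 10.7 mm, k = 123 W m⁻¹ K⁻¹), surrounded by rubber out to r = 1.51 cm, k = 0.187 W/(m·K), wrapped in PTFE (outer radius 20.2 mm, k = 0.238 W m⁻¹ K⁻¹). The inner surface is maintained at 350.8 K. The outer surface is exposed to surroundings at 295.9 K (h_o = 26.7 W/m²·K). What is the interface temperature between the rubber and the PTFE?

Treat each layer as a resistance in series:
  R'_brass = ln(0.0107/0.00986)/(2πk) = 0.08176/(2π·123) = 1.058×10^-4 m·K/W
  R'_rubber = ln(0.0151/0.0107)/(2πk) = 0.3445/(2π·0.187) = 0.2932 m·K/W
  R'_PTFE = ln(0.0202/0.0151)/(2πk) = 0.2910/(2π·0.238) = 0.1946 m·K/W
  R'_conv,out = 1/(2πr h) = 1/(2π·0.0202·26.7) = 0.2951 m·K/W
ΣR = 1.058×10^-4 + 0.2932 + 0.1946 + 0.2951 = 0.7830 m·K/W
Q' = ΔT/ΣR = (350.8 K − 295.9 K)/0.7830 = 70.11 W/m
From the inner boundary to the rubber/PTFE interface, ΣR_partial = 0.2933 m·K/W.
T_interface = T_in − Q'·ΣR_partial = 350.8 K − (70.11)(0.2933) = 330.2 K

T = 330.2 K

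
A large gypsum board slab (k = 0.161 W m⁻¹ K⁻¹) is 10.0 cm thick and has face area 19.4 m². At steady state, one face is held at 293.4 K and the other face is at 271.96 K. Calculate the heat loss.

Q = kA·ΔT/L = 0.161 × 19.4 × |293.4 K − 271.96 K| / 0.100 = 670 W

Q = 670 W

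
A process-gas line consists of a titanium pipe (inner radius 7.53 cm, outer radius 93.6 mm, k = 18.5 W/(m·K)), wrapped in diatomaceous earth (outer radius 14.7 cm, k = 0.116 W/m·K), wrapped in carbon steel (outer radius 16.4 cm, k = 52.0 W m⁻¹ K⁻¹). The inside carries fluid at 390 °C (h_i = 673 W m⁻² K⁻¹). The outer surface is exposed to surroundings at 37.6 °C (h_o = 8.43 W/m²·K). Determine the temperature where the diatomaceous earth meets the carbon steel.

Resistance network (inner→outer):
  R'_conv,in = 1/(2πr h) = 1/(2π·0.0753·673) = 0.003141 m·K/W
  R'_titanium = ln(0.0936/0.0753)/(2πk) = 0.2176/(2π·18.5) = 0.001872 m·K/W
  R'_diatomaceous earth = ln(0.147/0.0936)/(2πk) = 0.4514/(2π·0.116) = 0.6193 m·K/W
  R'_carbon steel = ln(0.164/0.147)/(2πk) = 0.1094/(2π·52.0) = 3.349×10^-4 m·K/W
  R'_conv,out = 1/(2πr h) = 1/(2π·0.164·8.43) = 0.1151 m·K/W
ΣR = 0.003141 + 0.001872 + 0.6193 + 3.349×10^-4 + 0.1151 = 0.7397 m·K/W
Q' = ΔT/ΣR = (390 °C − 37.6 °C)/0.7397 = 476.4 W/m
From the inner boundary to the diatomaceous earth/carbon steel interface, ΣR_partial = 0.6243 m·K/W.
T_interface = T_in − Q'·ΣR_partial = 390 °C − (476.4)(0.6243) = 92.6 °C

T = 92.6 °C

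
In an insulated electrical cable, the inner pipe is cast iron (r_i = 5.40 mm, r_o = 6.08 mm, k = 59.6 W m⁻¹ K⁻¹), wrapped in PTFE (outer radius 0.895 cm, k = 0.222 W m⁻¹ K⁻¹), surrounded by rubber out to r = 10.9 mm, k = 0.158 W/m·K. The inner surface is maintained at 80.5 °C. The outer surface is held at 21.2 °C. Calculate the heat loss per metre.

Q' = 125 W/m

Series thermal resistances, inner to outer:
  R'_cast iron = ln(0.00608/0.00540)/(2πk) = 0.1186/(2π·59.6) = 3.167×10^-4 m·K/W
  R'_PTFE = ln(0.00895/0.00608)/(2πk) = 0.3866/(2π·0.222) = 0.2772 m·K/W
  R'_rubber = ln(0.0109/0.00895)/(2πk) = 0.1971/(2π·0.158) = 0.1986 m·K/W
ΣR = 3.167×10^-4 + 0.2772 + 0.1986 = 0.4761 m·K/W
Q' = ΔT/ΣR = (80.5 °C − 21.2 °C)/0.4761 = 125 W/m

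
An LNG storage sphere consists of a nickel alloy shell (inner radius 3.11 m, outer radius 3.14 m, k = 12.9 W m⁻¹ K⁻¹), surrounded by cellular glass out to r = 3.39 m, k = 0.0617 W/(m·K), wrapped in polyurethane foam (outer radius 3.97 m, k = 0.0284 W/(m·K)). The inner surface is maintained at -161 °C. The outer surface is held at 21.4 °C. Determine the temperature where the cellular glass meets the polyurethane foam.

Resistance network (inner→outer):
  R_nickel alloy = (1/3.11 − 1/3.14)/(4πk) = 0.003072/(4π·12.9) = 1.895×10^-5 K/W
  R_cellular glass = (1/3.14 − 1/3.39)/(4πk) = 0.02349/(4π·0.0617) = 0.03029 K/W
  R_polyurethane foam = (1/3.39 − 1/3.97)/(4πk) = 0.04310/(4π·0.0284) = 0.1208 K/W
ΣR = 1.895×10^-5 + 0.03029 + 0.1208 = 0.1511 K/W
Q = ΔT/ΣR = (-161 °C − 21.4 °C)/0.1511 = -1207 W
From the inner boundary to the cellular glass/polyurethane foam interface, ΣR_partial = 0.03031 K/W.
T_interface = T_in − Q·ΣR_partial = -161 °C − (-1207)(0.03031) = -124 °C

T = -124 °C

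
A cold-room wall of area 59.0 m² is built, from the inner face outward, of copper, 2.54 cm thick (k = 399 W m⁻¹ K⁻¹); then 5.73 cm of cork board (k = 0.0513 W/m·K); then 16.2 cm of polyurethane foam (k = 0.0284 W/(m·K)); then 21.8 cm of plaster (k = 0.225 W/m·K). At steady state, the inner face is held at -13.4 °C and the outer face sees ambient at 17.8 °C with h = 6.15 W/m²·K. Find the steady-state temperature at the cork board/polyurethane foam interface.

Resistance network (inner→outer):
  R_copper = L/(kA) = 0.0254/(399·59.0) = 1.079×10^-6 K/W
  R_cork board = L/(kA) = 0.0573/(0.0513·59.0) = 0.01893 K/W
  R_polyurethane foam = L/(kA) = 0.162/(0.0284·59.0) = 0.09668 K/W
  R_plaster = L/(kA) = 0.218/(0.225·59.0) = 0.01642 K/W
  R_conv,out = 1/(hA) = 1/(6.15·59.0) = 0.002756 K/W
ΣR = 1.079×10^-6 + 0.01893 + 0.09668 + 0.01642 + 0.002756 = 0.1348 K/W
Q = ΔT/ΣR = (-13.4 °C − 17.8 °C)/0.1348 = -231.5 W
From the inner boundary to the cork board/polyurethane foam interface, ΣR_partial = 0.01893 K/W.
T_interface = T_in − Q·ΣR_partial = -13.4 °C − (-231.5)(0.01893) = -9.02 °C

T = -9.02 °C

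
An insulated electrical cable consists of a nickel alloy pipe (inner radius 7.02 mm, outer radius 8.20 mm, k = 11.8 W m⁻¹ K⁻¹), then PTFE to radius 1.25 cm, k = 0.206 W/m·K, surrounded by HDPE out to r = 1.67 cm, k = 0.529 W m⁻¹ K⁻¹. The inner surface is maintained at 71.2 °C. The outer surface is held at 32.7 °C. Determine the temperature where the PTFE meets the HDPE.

T = 40.8 °C

Series thermal resistances, inner to outer:
  R'_nickel alloy = ln(0.00820/0.00702)/(2πk) = 0.1554/(2π·11.8) = 0.002096 m·K/W
  R'_PTFE = ln(0.0125/0.00820)/(2πk) = 0.4216/(2π·0.206) = 0.3257 m·K/W
  R'_HDPE = ln(0.0167/0.0125)/(2πk) = 0.2897/(2π·0.529) = 0.08715 m·K/W
ΣR = 0.002096 + 0.3257 + 0.08715 = 0.4149 m·K/W
Q' = ΔT/ΣR = (71.2 °C − 32.7 °C)/0.4149 = 92.79 W/m
From the inner boundary to the PTFE/HDPE interface, ΣR_partial = 0.3278 m·K/W.
T_interface = T_in − Q'·ΣR_partial = 71.2 °C − (92.79)(0.3278) = 40.8 °C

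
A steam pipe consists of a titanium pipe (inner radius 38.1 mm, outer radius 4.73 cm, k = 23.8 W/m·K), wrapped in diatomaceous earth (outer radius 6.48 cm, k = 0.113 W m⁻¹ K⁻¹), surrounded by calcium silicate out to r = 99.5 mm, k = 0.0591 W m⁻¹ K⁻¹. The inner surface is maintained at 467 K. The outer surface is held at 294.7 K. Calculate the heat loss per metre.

Q' = 108 W/m

Treat each layer as a resistance in series:
  R'_titanium = ln(0.0473/0.0381)/(2πk) = 0.2163/(2π·23.8) = 0.001446 m·K/W
  R'_diatomaceous earth = ln(0.0648/0.0473)/(2πk) = 0.3148/(2π·0.113) = 0.4434 m·K/W
  R'_calcium silicate = ln(0.0995/0.0648)/(2πk) = 0.4289/(2π·0.0591) = 1.155 m·K/W
ΣR = 0.001446 + 0.4434 + 1.155 = 1.600 m·K/W
Q' = ΔT/ΣR = (467 K − 294.7 K)/1.600 = 108 W/m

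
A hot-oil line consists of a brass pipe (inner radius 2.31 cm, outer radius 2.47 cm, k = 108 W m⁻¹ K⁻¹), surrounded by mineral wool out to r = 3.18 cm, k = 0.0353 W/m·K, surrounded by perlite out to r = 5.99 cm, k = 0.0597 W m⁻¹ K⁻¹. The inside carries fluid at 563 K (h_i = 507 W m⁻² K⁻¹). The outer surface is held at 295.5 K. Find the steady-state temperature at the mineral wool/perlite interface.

T = 454 K

Series thermal resistances, inner to outer:
  R'_conv,in = 1/(2πr h) = 1/(2π·0.0231·507) = 0.01359 m·K/W
  R'_brass = ln(0.0247/0.0231)/(2πk) = 0.06697/(2π·108) = 9.869×10^-5 m·K/W
  R'_mineral wool = ln(0.0318/0.0247)/(2πk) = 0.2527/(2π·0.0353) = 1.139 m·K/W
  R'_perlite = ln(0.0599/0.0318)/(2πk) = 0.6332/(2π·0.0597) = 1.688 m·K/W
ΣR = 0.01359 + 9.869×10^-5 + 1.139 + 1.688 = 2.841 m·K/W
Q' = ΔT/ΣR = (563 K − 295.5 K)/2.841 = 94.16 W/m
From the inner boundary to the mineral wool/perlite interface, ΣR_partial = 1.153 m·K/W.
T_interface = T_in − Q'·ΣR_partial = 563 K − (94.16)(1.153) = 454 K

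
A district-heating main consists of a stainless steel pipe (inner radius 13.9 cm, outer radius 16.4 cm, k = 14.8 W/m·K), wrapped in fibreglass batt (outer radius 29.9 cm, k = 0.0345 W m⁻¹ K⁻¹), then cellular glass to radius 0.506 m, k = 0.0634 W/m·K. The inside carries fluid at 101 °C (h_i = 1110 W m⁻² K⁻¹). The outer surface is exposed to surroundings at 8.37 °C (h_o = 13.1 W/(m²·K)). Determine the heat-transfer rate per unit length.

Q' = 22.5 W/m

Treat each layer as a resistance in series:
  R'_conv,in = 1/(2πr h) = 1/(2π·0.139·1110) = 0.001032 m·K/W
  R'_stainless steel = ln(0.164/0.139)/(2πk) = 0.1654/(2π·14.8) = 0.001779 m·K/W
  R'_fibreglass batt = ln(0.299/0.164)/(2πk) = 0.6006/(2π·0.0345) = 2.771 m·K/W
  R'_cellular glass = ln(0.506/0.299)/(2πk) = 0.5261/(2π·0.0634) = 1.321 m·K/W
  R'_conv,out = 1/(2πr h) = 1/(2π·0.506·13.1) = 0.02401 m·K/W
ΣR = 0.001032 + 0.001779 + 2.771 + 1.321 + 0.02401 = 4.119 m·K/W
Q' = ΔT/ΣR = (101 °C − 8.37 °C)/4.119 = 22.5 W/m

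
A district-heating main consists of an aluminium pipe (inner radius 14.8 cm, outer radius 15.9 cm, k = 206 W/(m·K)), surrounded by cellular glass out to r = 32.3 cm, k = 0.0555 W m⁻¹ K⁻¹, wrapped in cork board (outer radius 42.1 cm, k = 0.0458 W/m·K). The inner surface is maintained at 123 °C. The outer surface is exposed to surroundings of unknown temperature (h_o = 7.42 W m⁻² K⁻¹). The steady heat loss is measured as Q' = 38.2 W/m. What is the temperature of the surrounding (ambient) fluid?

Sum the resistances:
  R'_aluminium = ln(0.159/0.148)/(2πk) = 0.07169/(2π·206) = 5.539×10^-5 m·K/W
  R'_cellular glass = ln(0.323/0.159)/(2πk) = 0.7087/(2π·0.0555) = 2.032 m·K/W
  R'_cork board = ln(0.421/0.323)/(2πk) = 0.2650/(2π·0.0458) = 0.9208 m·K/W
  R'_conv,out = 1/(2πr h) = 1/(2π·0.421·7.42) = 0.05095 m·K/W
ΣR = 3.004 m·K/W
ΔT = Q'·ΣR = 38.2 × 3.004 = 114.8 K
Heat flows outward, so T_out = T_in − ΔT = 123 − 114.8 = 8.2 °C

T_out = 8.2 °C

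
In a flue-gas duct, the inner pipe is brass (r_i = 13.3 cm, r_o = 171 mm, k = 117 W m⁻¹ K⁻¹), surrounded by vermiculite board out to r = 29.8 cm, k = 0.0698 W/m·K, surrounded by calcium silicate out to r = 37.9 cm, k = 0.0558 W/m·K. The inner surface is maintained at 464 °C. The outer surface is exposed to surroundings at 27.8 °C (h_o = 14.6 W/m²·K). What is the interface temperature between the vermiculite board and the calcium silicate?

T = 185 °C

Resistance network (inner→outer):
  R'_brass = ln(0.171/0.133)/(2πk) = 0.2513/(2π·117) = 3.419×10^-4 m·K/W
  R'_vermiculite board = ln(0.298/0.171)/(2πk) = 0.5554/(2π·0.0698) = 1.266 m·K/W
  R'_calcium silicate = ln(0.379/0.298)/(2πk) = 0.2404/(2π·0.0558) = 0.6858 m·K/W
  R'_conv,out = 1/(2πr h) = 1/(2π·0.379·14.6) = 0.02876 m·K/W
ΣR = 3.419×10^-4 + 1.266 + 0.6858 + 0.02876 = 1.981 m·K/W
Q' = ΔT/ΣR = (464 °C − 27.8 °C)/1.981 = 220.2 W/m
From the inner boundary to the vermiculite board/calcium silicate interface, ΣR_partial = 1.266 m·K/W.
T_interface = T_in − Q'·ΣR_partial = 464 °C − (220.2)(1.266) = 185 °C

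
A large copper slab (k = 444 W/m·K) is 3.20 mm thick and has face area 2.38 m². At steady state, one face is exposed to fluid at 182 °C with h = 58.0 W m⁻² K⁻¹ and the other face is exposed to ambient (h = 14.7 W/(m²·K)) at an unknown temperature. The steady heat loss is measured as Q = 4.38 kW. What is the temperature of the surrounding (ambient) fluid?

T_out = 25.1 °C

Series resistances:
  R_conv,in = 1/(hA) = 1/(58.0·2.38) = 0.007244 K/W
  R_copper = L/(kA) = 0.00320/(444·2.38) = 3.028×10^-6 K/W
  R_conv,out = 1/(hA) = 1/(14.7·2.38) = 0.02858 K/W
ΣR = 0.03583 K/W
ΔT = Q·ΣR = 4380 × 0.03583 = 156.9 K
Heat flows outward, so T_out = T_in − ΔT = 182 − 156.9 = 25.1 °C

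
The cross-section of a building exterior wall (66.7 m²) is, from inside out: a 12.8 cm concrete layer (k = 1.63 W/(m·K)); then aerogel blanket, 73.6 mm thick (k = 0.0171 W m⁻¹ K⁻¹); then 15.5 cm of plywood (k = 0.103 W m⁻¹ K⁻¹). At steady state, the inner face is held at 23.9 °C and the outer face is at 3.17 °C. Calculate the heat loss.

Treat each layer as a resistance in series:
  R_concrete = L/(kA) = 0.128/(1.63·66.7) = 0.001177 K/W
  R_aerogel blanket = L/(kA) = 0.0736/(0.0171·66.7) = 0.06453 K/W
  R_plywood = L/(kA) = 0.155/(0.103·66.7) = 0.02256 K/W
ΣR = 0.001177 + 0.06453 + 0.02256 = 0.08827 K/W
Q = ΔT/ΣR = (23.9 °C − 3.17 °C)/0.08827 = 235 W

Q = 235 W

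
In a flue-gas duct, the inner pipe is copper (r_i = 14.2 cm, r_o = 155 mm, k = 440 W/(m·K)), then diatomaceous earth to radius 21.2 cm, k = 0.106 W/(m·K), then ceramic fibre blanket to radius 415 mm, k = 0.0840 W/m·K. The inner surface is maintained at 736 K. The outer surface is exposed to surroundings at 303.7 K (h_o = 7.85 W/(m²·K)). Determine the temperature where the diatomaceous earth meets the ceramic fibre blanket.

Treat each layer as a resistance in series:
  R'_copper = ln(0.155/0.142)/(2πk) = 0.08760/(2π·440) = 3.169×10^-5 m·K/W
  R'_diatomaceous earth = ln(0.212/0.155)/(2πk) = 0.3132/(2π·0.106) = 0.4702 m·K/W
  R'_ceramic fibre blanket = ln(0.415/0.212)/(2πk) = 0.6717/(2π·0.0840) = 1.273 m·K/W
  R'_conv,out = 1/(2πr h) = 1/(2π·0.415·7.85) = 0.04885 m·K/W
ΣR = 3.169×10^-5 + 0.4702 + 1.273 + 0.04885 = 1.792 m·K/W
Q' = ΔT/ΣR = (736 K − 303.7 K)/1.792 = 241.2 W/m
From the inner boundary to the diatomaceous earth/ceramic fibre blanket interface, ΣR_partial = 0.4702 m·K/W.
T_interface = T_in − Q'·ΣR_partial = 736 K − (241.2)(0.4702) = 623 K

T = 623 K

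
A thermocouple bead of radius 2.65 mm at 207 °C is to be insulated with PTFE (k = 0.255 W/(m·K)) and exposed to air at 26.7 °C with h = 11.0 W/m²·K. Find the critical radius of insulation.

For a sphere, r_cr = 2k_ins/h = 2·0.255/11.0 = 0.0464 m = 4.64 cm

r_cr = 4.64 cm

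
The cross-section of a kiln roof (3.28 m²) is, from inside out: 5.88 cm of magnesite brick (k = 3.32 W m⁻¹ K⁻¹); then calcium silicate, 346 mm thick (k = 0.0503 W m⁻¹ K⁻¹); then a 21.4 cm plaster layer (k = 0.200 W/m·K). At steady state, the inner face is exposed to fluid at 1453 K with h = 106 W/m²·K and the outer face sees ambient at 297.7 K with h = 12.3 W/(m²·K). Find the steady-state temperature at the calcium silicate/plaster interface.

Resistance network (inner→outer):
  R_conv,in = 1/(hA) = 1/(106·3.28) = 0.002876 K/W
  R_magnesite brick = L/(kA) = 0.0588/(3.32·3.28) = 0.005400 K/W
  R_calcium silicate = L/(kA) = 0.346/(0.0503·3.28) = 2.097 K/W
  R_plaster = L/(kA) = 0.214/(0.200·3.28) = 0.3262 K/W
  R_conv,out = 1/(hA) = 1/(12.3·3.28) = 0.02479 K/W
ΣR = 0.002876 + 0.005400 + 2.097 + 0.3262 + 0.02479 = 2.456 K/W
Q = ΔT/ΣR = (1453 K − 297.7 K)/2.456 = 470.4 W
From the inner boundary to the calcium silicate/plaster interface, ΣR_partial = 2.105 K/W.
T_interface = T_in − Q·ΣR_partial = 1453 K − (470.4)(2.105) = 463 K

T = 463 K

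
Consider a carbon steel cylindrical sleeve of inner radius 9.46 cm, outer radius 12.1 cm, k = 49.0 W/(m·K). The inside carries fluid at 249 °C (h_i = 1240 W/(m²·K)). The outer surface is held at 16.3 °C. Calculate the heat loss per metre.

Resistance network (inner→outer):
  R'_conv,in = 1/(2πr h) = 1/(2π·0.0946·1240) = 0.001357 m·K/W
  R'_carbon steel = ln(0.121/0.0946)/(2πk) = 0.2461/(2π·49.0) = 7.995×10^-4 m·K/W
ΣR = 0.001357 + 7.995×10^-4 = 0.002156 m·K/W
Q' = ΔT/ΣR = (249 °C − 16.3 °C)/0.002156 = 1.08×10^5 W/m

Q' = 1.08×10^5 W/m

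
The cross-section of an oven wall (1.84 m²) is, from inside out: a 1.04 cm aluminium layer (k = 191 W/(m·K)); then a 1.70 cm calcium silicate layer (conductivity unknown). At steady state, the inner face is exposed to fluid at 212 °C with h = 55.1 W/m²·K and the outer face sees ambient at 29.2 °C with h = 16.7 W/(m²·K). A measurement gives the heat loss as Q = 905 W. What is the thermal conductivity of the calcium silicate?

k = 0.0579 W/m·K

ΣR = ΔT/Q = |212 − 29.2|/905 = 0.2020 K/W
Known resistances:
  R_conv,in = 1/(hA) = 1/(55.1·1.84) = 0.009863 K/W
  R_aluminium = L/(kA) = 0.0104/(191·1.84) = 2.959×10^-5 K/W
  R_conv,out = 1/(hA) = 1/(16.7·1.84) = 0.03254 K/W
R_calcium silicate = ΣR − ΣR_known = 0.2020 − 0.04243 = 0.1596 K/W
L/(kA) = 0.1596 ⇒ k = 0.0170/(0.1596·1.84) = 0.0579 W/m·K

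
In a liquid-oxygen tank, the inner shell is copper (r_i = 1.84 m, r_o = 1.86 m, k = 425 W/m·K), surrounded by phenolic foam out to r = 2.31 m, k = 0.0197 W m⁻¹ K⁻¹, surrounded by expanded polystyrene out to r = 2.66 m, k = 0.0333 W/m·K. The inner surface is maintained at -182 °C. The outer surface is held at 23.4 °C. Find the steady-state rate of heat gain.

Resistance network (inner→outer):
  R_copper = (1/1.84 − 1/1.86)/(4πk) = 0.005844/(4π·425) = 1.094×10^-6 K/W
  R_phenolic foam = (1/1.86 − 1/2.31)/(4πk) = 0.1047/(4π·0.0197) = 0.4231 K/W
  R_expanded polystyrene = (1/2.31 − 1/2.66)/(4πk) = 0.05696/(4π·0.0333) = 0.1361 K/W
ΣR = 1.094×10^-6 + 0.4231 + 0.1361 = 0.5592 K/W
Q = ΔT/ΣR = (-182 °C − 23.4 °C)/0.5592 = -367 W
(Negative Q ⇒ heat flows inward; heat gain = 367 W.)

Q = 367 W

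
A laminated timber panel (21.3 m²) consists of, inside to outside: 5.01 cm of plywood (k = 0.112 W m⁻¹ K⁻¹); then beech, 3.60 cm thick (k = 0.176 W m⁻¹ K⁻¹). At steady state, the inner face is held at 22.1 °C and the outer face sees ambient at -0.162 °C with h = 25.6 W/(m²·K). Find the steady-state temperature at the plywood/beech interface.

T = 7.69 °C

Series thermal resistances, inner to outer:
  R_plywood = L/(kA) = 0.0501/(0.112·21.3) = 0.02100 K/W
  R_beech = L/(kA) = 0.0360/(0.176·21.3) = 0.009603 K/W
  R_conv,out = 1/(hA) = 1/(25.6·21.3) = 0.001834 K/W
ΣR = 0.02100 + 0.009603 + 0.001834 = 0.03244 K/W
Q = ΔT/ΣR = (22.1 °C − -0.162 °C)/0.03244 = 686.3 W
From the inner boundary to the plywood/beech interface, ΣR_partial = 0.02100 K/W.
T_interface = T_in − Q·ΣR_partial = 22.1 °C − (686.3)(0.02100) = 7.69 °C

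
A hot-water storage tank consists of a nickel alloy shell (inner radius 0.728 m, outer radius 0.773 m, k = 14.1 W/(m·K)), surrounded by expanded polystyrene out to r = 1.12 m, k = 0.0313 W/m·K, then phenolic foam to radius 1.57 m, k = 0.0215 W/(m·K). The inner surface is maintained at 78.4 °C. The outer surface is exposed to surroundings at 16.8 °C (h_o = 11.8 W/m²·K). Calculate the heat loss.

Q = 31.3 W

Series thermal resistances, inner to outer:
  R_nickel alloy = (1/0.728 − 1/0.773)/(4πk) = 0.07997/(4π·14.1) = 4.513×10^-4 K/W
  R_expanded polystyrene = (1/0.773 − 1/1.12)/(4πk) = 0.4008/(4π·0.0313) = 1.019 K/W
  R_phenolic foam = (1/1.12 − 1/1.57)/(4πk) = 0.2559/(4π·0.0215) = 0.9472 K/W
  R_conv,out = 1/(4πr²h) = 1/(4π·1.57²·11.8) = 0.002736 K/W
ΣR = 4.513×10^-4 + 1.019 + 0.9472 + 0.002736 = 1.969 K/W
Q = ΔT/ΣR = (78.4 °C − 16.8 °C)/1.969 = 31.3 W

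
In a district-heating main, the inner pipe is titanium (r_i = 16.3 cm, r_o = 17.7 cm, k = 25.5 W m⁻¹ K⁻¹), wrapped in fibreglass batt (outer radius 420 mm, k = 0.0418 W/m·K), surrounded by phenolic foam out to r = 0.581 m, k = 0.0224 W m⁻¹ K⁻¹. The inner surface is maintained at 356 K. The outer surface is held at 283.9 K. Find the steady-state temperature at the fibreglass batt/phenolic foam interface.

T = 313.6 K

Resistance network (inner→outer):
  R'_titanium = ln(0.177/0.163)/(2πk) = 0.08240/(2π·25.5) = 5.143×10^-4 m·K/W
  R'_fibreglass batt = ln(0.420/0.177)/(2πk) = 0.8641/(2π·0.0418) = 3.290 m·K/W
  R'_phenolic foam = ln(0.581/0.420)/(2πk) = 0.3245/(2π·0.0224) = 2.306 m·K/W
ΣR = 5.143×10^-4 + 3.290 + 2.306 = 5.597 m·K/W
Q' = ΔT/ΣR = (356 K − 283.9 K)/5.597 = 12.88 W/m
From the inner boundary to the fibreglass batt/phenolic foam interface, ΣR_partial = 3.291 m·K/W.
T_interface = T_in − Q'·ΣR_partial = 356 K − (12.88)(3.291) = 313.6 K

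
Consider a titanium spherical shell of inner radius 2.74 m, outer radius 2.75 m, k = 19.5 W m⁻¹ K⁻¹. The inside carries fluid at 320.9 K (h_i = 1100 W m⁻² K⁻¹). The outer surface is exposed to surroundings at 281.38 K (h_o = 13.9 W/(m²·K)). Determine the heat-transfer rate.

Treat each layer as a resistance in series:
  R_conv,in = 1/(4πr²h) = 1/(4π·2.74²·1100) = 9.636×10^-6 K/W
  R_titanium = (1/2.74 − 1/2.75)/(4πk) = 0.001327/(4π·19.5) = 5.416×10^-6 K/W
  R_conv,out = 1/(4πr²h) = 1/(4π·2.75²·13.9) = 7.570×10^-4 K/W
ΣR = 9.636×10^-6 + 5.416×10^-6 + 7.570×10^-4 = 7.721×10^-4 K/W
Q = ΔT/ΣR = (320.9 K − 281.38 K)/7.721×10^-4 = 51200 W

Q = 51200 W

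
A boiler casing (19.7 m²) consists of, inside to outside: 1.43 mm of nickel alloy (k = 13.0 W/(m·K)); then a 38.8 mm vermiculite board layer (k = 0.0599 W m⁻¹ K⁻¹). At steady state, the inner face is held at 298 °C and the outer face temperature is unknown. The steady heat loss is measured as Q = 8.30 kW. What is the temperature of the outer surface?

T_out = 25.0 °C

Sum the resistances:
  R_nickel alloy = L/(kA) = 0.00143/(13.0·19.7) = 5.584×10^-6 K/W
  R_vermiculite board = L/(kA) = 0.0388/(0.0599·19.7) = 0.03288 K/W
ΣR = 0.03289 K/W
ΔT = Q·ΣR = 8300 × 0.03289 = 273.0 K
Heat flows outward, so T_out = T_in − ΔT = 298 − 273.0 = 25.0 °C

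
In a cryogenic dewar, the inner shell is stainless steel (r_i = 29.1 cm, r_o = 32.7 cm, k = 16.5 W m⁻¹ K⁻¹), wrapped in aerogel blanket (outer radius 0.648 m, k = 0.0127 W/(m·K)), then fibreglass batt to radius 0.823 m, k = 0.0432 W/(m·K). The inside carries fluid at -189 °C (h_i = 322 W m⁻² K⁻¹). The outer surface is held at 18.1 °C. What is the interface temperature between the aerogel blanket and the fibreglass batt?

Resistance network (inner→outer):
  R_conv,in = 1/(4πr²h) = 1/(4π·0.291²·322) = 0.002918 K/W
  R_stainless steel = (1/0.291 − 1/0.327)/(4πk) = 0.3783/(4π·16.5) = 0.001825 K/W
  R_aerogel blanket = (1/0.327 − 1/0.648)/(4πk) = 1.515/(4π·0.0127) = 9.492 K/W
  R_fibreglass batt = (1/0.648 − 1/0.823)/(4πk) = 0.3281/(4π·0.0432) = 0.6045 K/W
ΣR = 0.002918 + 0.001825 + 9.492 + 0.6045 = 10.10 K/W
Q = ΔT/ΣR = (-189 °C − 18.1 °C)/10.10 = -20.50 W
From the inner boundary to the aerogel blanket/fibreglass batt interface, ΣR_partial = 9.497 K/W.
T_interface = T_in − Q·ΣR_partial = -189 °C − (-20.50)(9.497) = 5.7 °C

T = 5.7 °C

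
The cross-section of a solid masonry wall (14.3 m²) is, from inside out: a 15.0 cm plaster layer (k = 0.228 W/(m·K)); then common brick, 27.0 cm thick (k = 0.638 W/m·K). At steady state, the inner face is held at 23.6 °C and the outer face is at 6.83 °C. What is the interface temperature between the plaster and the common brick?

T = 13.4 °C

Resistance network (inner→outer):
  R_plaster = L/(kA) = 0.150/(0.228·14.3) = 0.04601 K/W
  R_common brick = L/(kA) = 0.270/(0.638·14.3) = 0.02959 K/W
ΣR = 0.04601 + 0.02959 = 0.07560 K/W
Q = ΔT/ΣR = (23.6 °C − 6.83 °C)/0.07560 = 221.8 W
From the inner boundary to the plaster/common brick interface, ΣR_partial = 0.04601 K/W.
T_interface = T_in − Q·ΣR_partial = 23.6 °C − (221.8)(0.04601) = 13.4 °C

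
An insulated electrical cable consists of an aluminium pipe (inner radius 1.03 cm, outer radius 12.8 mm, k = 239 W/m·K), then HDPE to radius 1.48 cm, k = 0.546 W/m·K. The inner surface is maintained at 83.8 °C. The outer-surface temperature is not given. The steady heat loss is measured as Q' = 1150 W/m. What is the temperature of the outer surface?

Sum the resistances:
  R'_aluminium = ln(0.0128/0.0103)/(2πk) = 0.2173/(2π·239) = 1.447×10^-4 m·K/W
  R'_HDPE = ln(0.0148/0.0128)/(2πk) = 0.1452/(2π·0.546) = 0.04232 m·K/W
ΣR = 0.04246 m·K/W
ΔT = Q'·ΣR = 1150 × 0.04246 = 48.83 K
Heat flows outward, so T_out = T_in − ΔT = 83.8 − 48.83 = 35.0 °C

T_out = 35.0 °C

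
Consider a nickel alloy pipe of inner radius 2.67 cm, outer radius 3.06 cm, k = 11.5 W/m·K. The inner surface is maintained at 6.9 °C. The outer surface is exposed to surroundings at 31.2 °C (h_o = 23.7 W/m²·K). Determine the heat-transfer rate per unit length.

Series thermal resistances, inner to outer:
  R'_nickel alloy = ln(0.0306/0.0267)/(2πk) = 0.1363/(2π·11.5) = 0.001887 m·K/W
  R'_conv,out = 1/(2πr h) = 1/(2π·0.0306·23.7) = 0.2195 m·K/W
ΣR = 0.001887 + 0.2195 = 0.2214 m·K/W
Q' = ΔT/ΣR = (6.9 °C − 31.2 °C)/0.2214 = -110 W/m
(Negative Q' ⇒ heat flows inward; heat gain = 110 W/m.)

Q' = 110 W/m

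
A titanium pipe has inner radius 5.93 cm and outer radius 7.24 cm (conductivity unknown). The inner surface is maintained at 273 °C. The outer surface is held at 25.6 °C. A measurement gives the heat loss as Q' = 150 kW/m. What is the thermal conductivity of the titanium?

k = 19.3 W/m·K

ΣR = ΔT/Q' = |273 − 25.6|/1.50×10^5 = 0.001649 m·K/W
ln(r₂/r₁)/(2πk) = 0.001649 ⇒ k = 0.1996/(2π·0.001649) = 19.3 W/m·K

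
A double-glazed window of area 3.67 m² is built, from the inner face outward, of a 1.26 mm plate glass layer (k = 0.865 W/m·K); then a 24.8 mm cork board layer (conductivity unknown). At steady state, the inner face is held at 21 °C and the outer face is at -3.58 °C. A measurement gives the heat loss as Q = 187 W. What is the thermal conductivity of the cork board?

ΣR = ΔT/Q = |21 − -3.58|/187 = 0.1314 K/W
Known resistances:
  R_plate glass = L/(kA) = 0.00126/(0.865·3.67) = 3.969×10^-4 K/W
R_cork board = ΣR − ΣR_known = 0.1314 − 3.969×10^-4 = 0.1310 K/W
L/(kA) = 0.1310 ⇒ k = 0.0248/(0.1310·3.67) = 0.0516 W/m·K

k = 0.0516 W/m·K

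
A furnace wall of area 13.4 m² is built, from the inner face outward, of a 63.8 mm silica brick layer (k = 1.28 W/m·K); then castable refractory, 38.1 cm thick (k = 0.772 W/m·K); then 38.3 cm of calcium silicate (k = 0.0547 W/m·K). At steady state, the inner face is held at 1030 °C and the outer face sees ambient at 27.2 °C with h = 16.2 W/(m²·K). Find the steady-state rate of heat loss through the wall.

Q = 1770 W

Resistance network (inner→outer):
  R_silica brick = L/(kA) = 0.0638/(1.28·13.4) = 0.003720 K/W
  R_castable refractory = L/(kA) = 0.381/(0.772·13.4) = 0.03683 K/W
  R_calcium silicate = L/(kA) = 0.383/(0.0547·13.4) = 0.5225 K/W
  R_conv,out = 1/(hA) = 1/(16.2·13.4) = 0.004607 K/W
ΣR = 0.003720 + 0.03683 + 0.5225 + 0.004607 = 0.5677 K/W
Q = ΔT/ΣR = (1030 °C − 27.2 °C)/0.5677 = 1770 W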